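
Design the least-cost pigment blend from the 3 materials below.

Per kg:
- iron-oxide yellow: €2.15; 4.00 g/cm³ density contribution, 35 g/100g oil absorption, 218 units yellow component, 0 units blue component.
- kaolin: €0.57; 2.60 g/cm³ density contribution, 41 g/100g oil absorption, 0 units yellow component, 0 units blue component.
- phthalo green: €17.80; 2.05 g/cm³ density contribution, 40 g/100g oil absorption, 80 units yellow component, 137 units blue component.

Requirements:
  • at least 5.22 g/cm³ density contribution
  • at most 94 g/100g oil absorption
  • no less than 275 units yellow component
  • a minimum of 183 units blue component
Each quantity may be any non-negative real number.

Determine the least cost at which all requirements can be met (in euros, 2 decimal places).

This is a linear program. Let x1 = kg of iron-oxide yellow, x2 = kg of kaolin, x3 = kg of phthalo green.
Minimize 2.15x1 + 0.57x2 + 17.8x3 subject to:
  4x1 + 2.6x2 + 2.05x3 ≥ 5.22   (density contribution)
  35x1 + 41x2 + 40x3 ≤ 94   (oil absorption)
  218x1 + 80x3 ≥ 275   (yellow component)
  137x3 ≥ 183   (blue component)
  x1, x2, x3 ≥ 0.
The cheapest feasible vertex uses only iron-oxide yellow, phthalo green; kaolin is not used. The yellow component and blue component requirements are met with equality.
Solving gives x1 = 0.771278, x3 = 1.33577.
Objective = 2.15·0.771278 + 17.8·1.33577 = 25.43495.

€25.43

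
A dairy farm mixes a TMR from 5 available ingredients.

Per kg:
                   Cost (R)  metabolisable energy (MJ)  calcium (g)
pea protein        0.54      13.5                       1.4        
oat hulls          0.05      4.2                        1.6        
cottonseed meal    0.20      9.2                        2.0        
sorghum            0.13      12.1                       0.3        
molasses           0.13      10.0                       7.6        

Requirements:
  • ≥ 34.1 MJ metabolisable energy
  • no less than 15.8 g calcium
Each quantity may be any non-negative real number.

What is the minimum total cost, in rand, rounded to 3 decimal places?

R0.412

Let x1 = kg of pea protein, x2 = kg of oat hulls, x3 = kg of cottonseed meal, x4 = kg of sorghum, x5 = kg of molasses.
Minimise 0.54x1 + 0.05x2 + 0.2x3 + 0.13x4 + 0.13x5 subject to:
  13.5x1 + 4.2x2 + 9.2x3 + 12.1x4 + 10x5 ≥ 34.1   (metabolisable energy)
  1.4x1 + 1.6x2 + 2x3 + 0.3x4 + 7.6x5 ≥ 15.8   (calcium)
  x1, x2, x3, x4, x5 ≥ 0.
The cheapest feasible vertex uses only sorghum, molasses; pea protein, oat hulls, cottonseed meal are not used. There the metabolisable energy and calcium constraints are tight.
That vertex is x4 = 1.137, x5 = 2.034.
Hence cost = 0.13·1.137 + 0.13·2.034 = R0.41223.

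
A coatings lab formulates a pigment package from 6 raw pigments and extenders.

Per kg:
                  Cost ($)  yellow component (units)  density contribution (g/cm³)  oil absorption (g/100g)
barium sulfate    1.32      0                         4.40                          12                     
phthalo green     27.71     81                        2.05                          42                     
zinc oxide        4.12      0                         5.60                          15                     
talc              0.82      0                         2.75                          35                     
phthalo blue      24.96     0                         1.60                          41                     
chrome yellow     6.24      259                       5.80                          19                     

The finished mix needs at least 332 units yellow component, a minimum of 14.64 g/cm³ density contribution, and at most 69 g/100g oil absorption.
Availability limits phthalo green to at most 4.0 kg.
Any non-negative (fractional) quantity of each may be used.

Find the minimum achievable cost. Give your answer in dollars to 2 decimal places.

$10.16

Let x1 = kg of barium sulfate, x2 = kg of phthalo green, x3 = kg of zinc oxide, x4 = kg of talc, x5 = kg of phthalo blue, x6 = kg of chrome yellow.
Minimise 1.32x1 + 27.71x2 + 4.12x3 + 0.82x4 + 24.96x5 + 6.24x6 s.t.:
  81x2 + 259x6 ≥ 332   (yellow component)
  4.4x1 + 2.05x2 + 5.6x3 + 2.75x4 + 1.6x5 + 5.8x6 ≥ 14.64   (density contribution)
  12x1 + 42x2 + 15x3 + 35x4 + 41x5 + 19x6 ≤ 69   (oil absorption)
  x2 ≤ 4
  x1, x2, x3, x4, x5, x6 ≥ 0.
The cheapest feasible vertex uses only barium sulfate, talc, chrome yellow; phthalo green, zinc oxide, phthalo blue are not used. Binding constraints: yellow component, density contribution, oil absorption.
Optimal quantities: barium sulfate = 1.07 kg, talc = 0.9089 kg, chrome yellow = 1.282 kg.
Objective = 1.32·1.07 + 0.82·0.9089 + 6.24·1.282 = 10.1574.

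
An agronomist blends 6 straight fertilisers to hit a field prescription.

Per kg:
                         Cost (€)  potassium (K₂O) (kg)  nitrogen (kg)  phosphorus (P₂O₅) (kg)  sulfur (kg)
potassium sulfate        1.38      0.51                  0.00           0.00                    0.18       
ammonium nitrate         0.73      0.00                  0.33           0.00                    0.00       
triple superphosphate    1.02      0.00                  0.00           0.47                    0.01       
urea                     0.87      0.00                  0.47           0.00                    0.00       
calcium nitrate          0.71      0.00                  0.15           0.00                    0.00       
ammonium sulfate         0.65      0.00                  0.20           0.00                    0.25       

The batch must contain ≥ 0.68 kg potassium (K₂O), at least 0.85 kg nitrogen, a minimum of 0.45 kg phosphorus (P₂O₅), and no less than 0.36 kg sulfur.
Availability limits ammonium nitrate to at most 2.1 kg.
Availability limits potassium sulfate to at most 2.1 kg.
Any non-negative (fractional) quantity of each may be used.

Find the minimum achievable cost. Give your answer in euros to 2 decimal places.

€4.51

Let x1 = kg of potassium sulfate, x2 = kg of ammonium nitrate, x3 = kg of triple superphosphate, x4 = kg of urea, x5 = kg of calcium nitrate, x6 = kg of ammonium sulfate.
min 1.38x1 + 0.73x2 + 1.02x3 + 0.87x4 + 0.71x5 + 0.65x6 subject to:
  0.51x1 ≥ 0.68   (potassium (K₂O))
  0.33x2 + 0.47x4 + 0.15x5 + 0.2x6 ≥ 0.85   (nitrogen)
  0.47x3 ≥ 0.45   (phosphorus (P₂O₅))
  0.18x1 + 0.01x3 + 0.25x6 ≥ 0.36   (sulfur)
  x2 ≤ 2.1
  x1 ≤ 2.1
  x1, x2, x3, x4, x5, x6 ≥ 0.
The cheapest feasible vertex uses only potassium sulfate, triple superphosphate, urea, ammonium sulfate; ammonium nitrate, calcium nitrate are not used. There the potassium (K₂O), nitrogen, phosphorus (P₂O₅), sulfur constraints are tight.
Solving gives x1 = 1.333, x3 = 0.9574, x4 = 1.621, x6 = 0.4417.
Hence cost = 1.38·1.333 + 1.02·0.9574 + 0.87·1.621 + 0.65·0.4417 = €4.5135.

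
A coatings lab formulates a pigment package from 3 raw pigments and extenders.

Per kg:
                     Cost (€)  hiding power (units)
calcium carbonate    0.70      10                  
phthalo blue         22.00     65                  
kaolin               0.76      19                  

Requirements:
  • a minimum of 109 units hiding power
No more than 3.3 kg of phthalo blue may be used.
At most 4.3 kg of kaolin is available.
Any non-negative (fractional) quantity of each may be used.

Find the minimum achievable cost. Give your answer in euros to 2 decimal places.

Set it up as a linear program. Let x1 = kg of calcium carbonate, x2 = kg of phthalo blue, x3 = kg of kaolin.
Minimise 0.7x1 + 22x2 + 0.76x3 with:
  10x1 + 65x2 + 19x3 ≥ 109   (hiding power)
  x2 ≤ 3.3
  x3 ≤ 4.3
  x1, x2, x3 ≥ 0.
The minimum-cost mix takes nothing from phthalo blue — only calcium carbonate, kaolin. Binding constraints: hiding power and the kaolin cap.
So calcium carbonate = 2.73 kg, kaolin = 4.3 kg.
Hence cost = 0.7·2.73 + 0.76·4.3 = €5.1790.

€5.18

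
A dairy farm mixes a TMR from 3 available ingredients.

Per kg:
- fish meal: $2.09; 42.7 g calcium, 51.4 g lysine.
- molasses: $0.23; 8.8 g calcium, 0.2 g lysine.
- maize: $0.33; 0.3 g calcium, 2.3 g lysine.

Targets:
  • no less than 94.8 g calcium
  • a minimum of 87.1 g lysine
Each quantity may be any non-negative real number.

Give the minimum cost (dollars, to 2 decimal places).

$4.12

Set it up as a linear program. Let x1 = kg of fish meal, x2 = kg of molasses, x3 = kg of maize.
Minimise 2.09x1 + 0.23x2 + 0.33x3 with:
  42.7x1 + 8.8x2 + 0.3x3 ≥ 94.8   (calcium)
  51.4x1 + 0.2x2 + 2.3x3 ≥ 87.1   (lysine)
  x1, x2, x3 ≥ 0.
The minimum-cost mix takes nothing from maize — only fish meal, molasses. There the calcium and lysine constraints are tight.
That vertex is x1 = 1.684, x2 = 2.599.
Cost = 2.09·1.684 + 0.23·2.599 = 4.1173.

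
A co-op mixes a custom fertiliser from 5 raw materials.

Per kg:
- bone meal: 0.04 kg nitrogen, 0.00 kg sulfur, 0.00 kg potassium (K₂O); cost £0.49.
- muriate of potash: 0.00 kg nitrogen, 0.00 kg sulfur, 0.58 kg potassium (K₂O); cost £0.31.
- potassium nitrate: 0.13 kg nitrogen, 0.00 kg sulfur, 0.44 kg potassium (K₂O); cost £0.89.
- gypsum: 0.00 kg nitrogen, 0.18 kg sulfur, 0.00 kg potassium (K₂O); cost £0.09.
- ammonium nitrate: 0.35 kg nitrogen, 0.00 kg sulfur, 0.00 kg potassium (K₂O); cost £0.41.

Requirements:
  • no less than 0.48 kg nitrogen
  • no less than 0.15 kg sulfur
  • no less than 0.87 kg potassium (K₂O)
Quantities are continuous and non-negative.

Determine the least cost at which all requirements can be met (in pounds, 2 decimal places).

£1.10

Treat it as an LP. Let x1 = kg of bone meal, x2 = kg of muriate of potash, x3 = kg of potassium nitrate, x4 = kg of gypsum, x5 = kg of ammonium nitrate.
Minimise 0.49x1 + 0.31x2 + 0.89x3 + 0.09x4 + 0.41x5 with:
  0.04x1 + 0.13x3 + 0.35x5 ≥ 0.48   (nitrogen)
  0.18x4 ≥ 0.15   (sulfur)
  0.58x2 + 0.44x3 ≥ 0.87   (potassium (K₂O))
  x1, x2, x3, x4, x5 ≥ 0.
The cheapest feasible vertex uses only muriate of potash, gypsum, ammonium nitrate; bone meal, potassium nitrate are not used. Binding constraints: nitrogen, sulfur, potassium (K₂O).
Solving gives x2 = 1.5, x4 = 0.8333, x5 = 1.371.
Cost = 0.31·1.5 + 0.09·0.8333 + 0.41·1.371 = 1.1021.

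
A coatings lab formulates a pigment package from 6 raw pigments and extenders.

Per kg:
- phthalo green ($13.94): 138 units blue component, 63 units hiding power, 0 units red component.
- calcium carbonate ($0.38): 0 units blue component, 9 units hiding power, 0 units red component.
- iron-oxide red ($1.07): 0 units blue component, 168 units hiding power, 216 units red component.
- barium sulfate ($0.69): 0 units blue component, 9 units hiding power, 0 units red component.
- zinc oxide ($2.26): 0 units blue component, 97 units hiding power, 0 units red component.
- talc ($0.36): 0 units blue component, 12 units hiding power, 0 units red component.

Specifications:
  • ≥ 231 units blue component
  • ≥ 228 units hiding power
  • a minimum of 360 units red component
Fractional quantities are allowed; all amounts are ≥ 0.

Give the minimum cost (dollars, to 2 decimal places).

$25.12

Set it up as a linear program. Let x1 = kg of phthalo green, x2 = kg of calcium carbonate, x3 = kg of iron-oxide red, x4 = kg of barium sulfate, x5 = kg of zinc oxide, x6 = kg of talc.
Minimise 13.94x1 + 0.38x2 + 1.07x3 + 0.69x4 + 2.26x5 + 0.36x6 s.t.:
  138x1 ≥ 231   (blue component)
  63x1 + 9x2 + 168x3 + 9x4 + 97x5 + 12x6 ≥ 228   (hiding power)
  216x3 ≥ 360   (red component)
  x1, x2, x3, x4, x5, x6 ≥ 0.
The optimal basis is {phthalo green, iron-oxide red}; calcium carbonate, barium sulfate, zinc oxide, talc drop out. Binding constraints: blue component and red component.
Optimal quantities: phthalo green = 1.674 kg, iron-oxide red = 1.667 kg.
Cost = 13.94·1.674 + 1.07·1.667 = 25.1193.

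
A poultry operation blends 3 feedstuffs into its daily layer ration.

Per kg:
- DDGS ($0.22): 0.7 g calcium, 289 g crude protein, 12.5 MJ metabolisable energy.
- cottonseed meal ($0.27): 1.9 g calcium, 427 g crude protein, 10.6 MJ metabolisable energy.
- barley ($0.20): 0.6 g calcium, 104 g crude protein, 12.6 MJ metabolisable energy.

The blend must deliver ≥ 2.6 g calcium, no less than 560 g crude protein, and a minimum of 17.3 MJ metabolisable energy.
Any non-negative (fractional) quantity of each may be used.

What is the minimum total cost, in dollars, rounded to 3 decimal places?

Let x1 = kg of DDGS, x2 = kg of cottonseed meal, x3 = kg of barley.
Minimise 0.22x1 + 0.27x2 + 0.2x3 with:
  0.7x1 + 1.9x2 + 0.6x3 ≥ 2.6   (calcium)
  289x1 + 427x2 + 104x3 ≥ 560   (crude protein)
  12.5x1 + 10.6x2 + 12.6x3 ≥ 17.3   (metabolisable energy)
  x1, x2, x3 ≥ 0.
At the optimum only cottonseed meal, barley are positive (DDGS = 0). Binding constraints: calcium and metabolisable energy.
Optimal quantities: cottonseed meal = 1.273 kg, barley = 0.302 kg.
Total cost: 0.27·1.273 + 0.2·0.302 = 0.40411.

$0.404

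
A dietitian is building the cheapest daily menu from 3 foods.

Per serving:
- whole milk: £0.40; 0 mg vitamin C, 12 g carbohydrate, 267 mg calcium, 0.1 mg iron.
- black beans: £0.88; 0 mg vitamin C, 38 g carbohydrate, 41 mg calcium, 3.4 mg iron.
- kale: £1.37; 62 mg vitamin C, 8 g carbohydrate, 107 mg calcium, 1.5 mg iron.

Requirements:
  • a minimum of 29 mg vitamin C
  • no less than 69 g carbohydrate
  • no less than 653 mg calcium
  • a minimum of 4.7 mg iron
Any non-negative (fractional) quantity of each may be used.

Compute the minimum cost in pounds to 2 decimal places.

£2.46

Treat it as an LP. Let x1 = servings of whole milk, x2 = servings of black beans, x3 = servings of kale.
Minimise 0.4x1 + 0.88x2 + 1.37x3 subject to:
  62x3 ≥ 29   (vitamin C)
  12x1 + 38x2 + 8x3 ≥ 69   (carbohydrate)
  267x1 + 41x2 + 107x3 ≥ 653   (calcium)
  0.1x1 + 3.4x2 + 1.5x3 ≥ 4.7   (iron)
  x1, x2, x3 ≥ 0.
All 3 inputs are positive at the optimum. There the vitamin C, calcium, iron constraints are tight.
Optimal quantities: whole milk = 2.087 servings, black beans = 1.115 servings, kale = 0.4677 servings.
Hence cost = 0.4·2.087 + 0.88·1.115 + 1.37·0.4677 = £2.4567.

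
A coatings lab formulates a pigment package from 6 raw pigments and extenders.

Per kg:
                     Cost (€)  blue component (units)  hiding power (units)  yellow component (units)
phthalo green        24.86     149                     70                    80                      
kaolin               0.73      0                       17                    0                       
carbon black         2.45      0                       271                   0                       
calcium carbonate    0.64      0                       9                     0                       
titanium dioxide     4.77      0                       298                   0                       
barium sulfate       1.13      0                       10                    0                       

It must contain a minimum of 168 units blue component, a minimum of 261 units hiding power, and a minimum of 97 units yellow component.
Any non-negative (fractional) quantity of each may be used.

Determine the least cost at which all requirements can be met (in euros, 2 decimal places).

€31.74

Let x1 = kg of phthalo green, x2 = kg of kaolin, x3 = kg of carbon black, x4 = kg of calcium carbonate, x5 = kg of titanium dioxide, x6 = kg of barium sulfate.
Minimize 24.86x1 + 0.73x2 + 2.45x3 + 0.64x4 + 4.77x5 + 1.13x6 s.t.:
  149x1 ≥ 168   (blue component)
  70x1 + 17x2 + 271x3 + 9x4 + 298x5 + 10x6 ≥ 261   (hiding power)
  80x1 ≥ 97   (yellow component)
  x1, x2, x3, x4, x5, x6 ≥ 0.
The cheapest feasible vertex uses only phthalo green, carbon black; kaolin, calcium carbonate, titanium dioxide, barium sulfate are not used. Binding constraints: hiding power and yellow component.
So phthalo green = 1.2125 kg, carbon black = 0.64991 kg.
Objective = 24.86·1.2125 + 2.45·0.64991 = 31.73503.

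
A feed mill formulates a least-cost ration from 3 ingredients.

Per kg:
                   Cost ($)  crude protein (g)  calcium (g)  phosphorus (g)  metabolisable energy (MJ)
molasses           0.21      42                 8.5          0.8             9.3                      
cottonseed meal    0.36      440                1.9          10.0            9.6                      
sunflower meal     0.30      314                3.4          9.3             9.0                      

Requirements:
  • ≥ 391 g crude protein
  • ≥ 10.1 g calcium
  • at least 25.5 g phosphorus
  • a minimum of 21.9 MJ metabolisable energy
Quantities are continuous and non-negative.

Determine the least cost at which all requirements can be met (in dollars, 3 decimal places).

Let x1 = kg of molasses, x2 = kg of cottonseed meal, x3 = kg of sunflower meal.
Minimise 0.21x1 + 0.36x2 + 0.3x3 with:
  42x1 + 440x2 + 314x3 ≥ 391   (crude protein)
  8.5x1 + 1.9x2 + 3.4x3 ≥ 10.1   (calcium)
  0.8x1 + 10x2 + 9.3x3 ≥ 25.5   (phosphorus)
  9.3x1 + 9.6x2 + 9x3 ≥ 21.9   (metabolisable energy)
  x1, x2, x3 ≥ 0.
At the optimum only molasses, sunflower meal are positive (cottonseed meal = 0). The calcium and phosphorus requirements are met with equality.
Optimal quantities: molasses = 0.09472 kg, sunflower meal = 2.734 kg.
Total cost: 0.21·0.09472 + 0.3·2.734 = 0.84009.

$0.840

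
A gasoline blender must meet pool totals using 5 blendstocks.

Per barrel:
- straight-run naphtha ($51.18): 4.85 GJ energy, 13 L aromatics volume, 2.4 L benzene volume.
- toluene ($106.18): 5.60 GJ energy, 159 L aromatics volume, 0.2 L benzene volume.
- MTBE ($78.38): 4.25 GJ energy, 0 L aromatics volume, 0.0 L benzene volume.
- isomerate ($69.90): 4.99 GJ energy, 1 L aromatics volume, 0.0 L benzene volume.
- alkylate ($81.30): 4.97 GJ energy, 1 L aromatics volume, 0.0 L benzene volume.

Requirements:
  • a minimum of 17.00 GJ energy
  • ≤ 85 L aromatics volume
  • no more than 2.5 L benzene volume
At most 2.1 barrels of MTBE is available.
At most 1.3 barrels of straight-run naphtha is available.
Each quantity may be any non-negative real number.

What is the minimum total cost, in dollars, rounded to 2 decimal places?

$220.68

This is a linear program. Let x1 = barrels of straight-run naphtha, x2 = barrels of toluene, x3 = barrels of MTBE, x4 = barrels of isomerate, x5 = barrels of alkylate.
min 51.18x1 + 106.18x2 + 78.38x3 + 69.9x4 + 81.3x5 with:
  4.85x1 + 5.6x2 + 4.25x3 + 4.99x4 + 4.97x5 ≥ 17   (energy)
  13x1 + 159x2 + 1x4 + 1x5 ≤ 85   (aromatics volume)
  2.4x1 + 0.2x2 ≤ 2.5   (benzene volume)
  x3 ≤ 2.1
  x1 ≤ 1.3
  x1, x2, x3, x4, x5 ≥ 0.
At the optimum only straight-run naphtha, isomerate are positive (toluene, MTBE, alkylate = 0). There the energy and benzene volume constraints are tight.
Optimal quantities: straight-run naphtha = 1.0417 barrels, isomerate = 2.3944 barrels.
Total cost: 51.18·1.0417 + 69.9·2.3944 = 220.6828.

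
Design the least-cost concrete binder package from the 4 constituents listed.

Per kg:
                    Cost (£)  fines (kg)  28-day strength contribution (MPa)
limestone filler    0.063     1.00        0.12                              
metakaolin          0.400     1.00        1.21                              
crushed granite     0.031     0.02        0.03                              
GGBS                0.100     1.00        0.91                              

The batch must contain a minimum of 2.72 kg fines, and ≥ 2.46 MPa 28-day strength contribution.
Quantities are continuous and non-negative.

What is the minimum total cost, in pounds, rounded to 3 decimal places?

£0.271

This is a linear program. Let x1 = kg of limestone filler, x2 = kg of metakaolin, x3 = kg of crushed granite, x4 = kg of GGBS.
Minimize 0.063x1 + 0.4x2 + 0.031x3 + 0.1x4 subject to:
  1x1 + 1x2 + 0.02x3 + 1x4 ≥ 2.72   (fines)
  0.12x1 + 1.21x2 + 0.03x3 + 0.91x4 ≥ 2.46   (28-day strength contribution)
  x1, x2, x3, x4 ≥ 0.
At the optimum only limestone filler, GGBS are positive (metakaolin, crushed granite = 0). There the fines and 28-day strength contribution constraints are tight.
Solving gives x1 = 0.01924, x4 = 2.701.
Total cost: 0.063·0.01924 + 0.1·2.701 = 0.27131.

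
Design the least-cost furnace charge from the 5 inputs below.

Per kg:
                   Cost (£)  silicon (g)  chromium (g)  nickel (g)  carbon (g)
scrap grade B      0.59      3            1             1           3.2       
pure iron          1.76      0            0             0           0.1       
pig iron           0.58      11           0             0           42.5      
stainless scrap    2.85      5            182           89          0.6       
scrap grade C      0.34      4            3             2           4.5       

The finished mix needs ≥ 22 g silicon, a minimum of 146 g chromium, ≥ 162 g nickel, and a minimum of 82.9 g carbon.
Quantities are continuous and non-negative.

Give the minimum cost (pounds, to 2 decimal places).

£6.30

Let x1 = kg of scrap grade B, x2 = kg of pure iron, x3 = kg of pig iron, x4 = kg of stainless scrap, x5 = kg of scrap grade C.
Minimize 0.59x1 + 1.76x2 + 0.58x3 + 2.85x4 + 0.34x5 with:
  3x1 + 11x3 + 5x4 + 4x5 ≥ 22   (silicon)
  1x1 + 182x4 + 3x5 ≥ 146   (chromium)
  1x1 + 89x4 + 2x5 ≥ 162   (nickel)
  3.2x1 + 0.1x2 + 42.5x3 + 0.6x4 + 4.5x5 ≥ 82.9   (carbon)
  x1, x2, x3, x4, x5 ≥ 0.
The minimum-cost mix takes nothing from scrap grade B, pure iron, scrap grade C — only pig iron, stainless scrap. The nickel and carbon requirements are met with equality.
That vertex is x3 = 1.925, x4 = 1.82.
Hence cost = 0.58·1.925 + 2.85·1.82 = £6.3035.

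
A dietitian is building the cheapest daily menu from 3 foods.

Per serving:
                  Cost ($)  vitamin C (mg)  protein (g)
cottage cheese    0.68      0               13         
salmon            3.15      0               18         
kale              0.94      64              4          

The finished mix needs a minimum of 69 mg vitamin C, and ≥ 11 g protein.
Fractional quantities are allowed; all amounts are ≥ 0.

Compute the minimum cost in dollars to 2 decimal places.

Set it up as a linear program. Let x1 = servings of cottage cheese, x2 = servings of salmon, x3 = servings of kale.
min 0.68x1 + 3.15x2 + 0.94x3 with:
  64x3 ≥ 69   (vitamin C)
  13x1 + 18x2 + 4x3 ≥ 11   (protein)
  x1, x2, x3 ≥ 0.
The cheapest feasible vertex uses only cottage cheese, kale; salmon is not used. Binding constraints: vitamin C and protein.
Optimal quantities: cottage cheese = 0.5144 servings, kale = 1.078 servings.
Total cost: 0.68·0.5144 + 0.94·1.078 = 1.3631.

$1.36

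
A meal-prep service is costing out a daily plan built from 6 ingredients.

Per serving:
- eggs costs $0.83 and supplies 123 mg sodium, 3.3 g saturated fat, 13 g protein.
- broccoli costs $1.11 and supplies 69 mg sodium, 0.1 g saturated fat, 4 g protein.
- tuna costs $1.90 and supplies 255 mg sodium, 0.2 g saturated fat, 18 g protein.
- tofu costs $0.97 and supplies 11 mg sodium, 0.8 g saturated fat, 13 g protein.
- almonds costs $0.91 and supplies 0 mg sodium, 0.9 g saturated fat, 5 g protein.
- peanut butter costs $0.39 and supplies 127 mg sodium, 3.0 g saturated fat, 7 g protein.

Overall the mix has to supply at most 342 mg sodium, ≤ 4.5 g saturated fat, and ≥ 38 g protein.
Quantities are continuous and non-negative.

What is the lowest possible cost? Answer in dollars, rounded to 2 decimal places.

$2.71

Treat it as an LP. Let x1 = servings of eggs, x2 = servings of broccoli, x3 = servings of tuna, x4 = servings of tofu, x5 = servings of almonds, x6 = servings of peanut butter.
Minimize 0.83x1 + 1.11x2 + 1.9x3 + 0.97x4 + 0.91x5 + 0.39x6 s.t.:
  123x1 + 69x2 + 255x3 + 11x4 + 127x6 ≤ 342   (sodium)
  3.3x1 + 0.1x2 + 0.2x3 + 0.8x4 + 0.9x5 + 3x6 ≤ 4.5   (saturated fat)
  13x1 + 4x2 + 18x3 + 13x4 + 5x5 + 7x6 ≥ 38   (protein)
  x1, x2, x3, x4, x5, x6 ≥ 0.
The cheapest feasible vertex uses only eggs, tofu; broccoli, tuna, almonds, peanut butter are not used. The saturated fat and protein requirements are met with equality.
That vertex is x1 = 0.8646, x4 = 2.058.
Hence cost = 0.83·0.8646 + 0.97·2.058 = $2.7139.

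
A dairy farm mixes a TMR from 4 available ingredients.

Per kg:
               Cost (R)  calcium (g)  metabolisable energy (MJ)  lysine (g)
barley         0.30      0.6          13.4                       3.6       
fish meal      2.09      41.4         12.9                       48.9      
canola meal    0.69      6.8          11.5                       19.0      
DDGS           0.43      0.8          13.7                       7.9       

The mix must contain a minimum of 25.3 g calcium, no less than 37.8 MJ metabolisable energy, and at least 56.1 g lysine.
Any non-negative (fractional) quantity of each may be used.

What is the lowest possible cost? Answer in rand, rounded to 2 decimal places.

Let x1 = kg of barley, x2 = kg of fish meal, x3 = kg of canola meal, x4 = kg of DDGS.
Minimize 0.3x1 + 2.09x2 + 0.69x3 + 0.43x4 with:
  0.6x1 + 41.4x2 + 6.8x3 + 0.8x4 ≥ 25.3   (calcium)
  13.4x1 + 12.9x2 + 11.5x3 + 13.7x4 ≥ 37.8   (metabolisable energy)
  3.6x1 + 48.9x2 + 19x3 + 7.9x4 ≥ 56.1   (lysine)
  x1, x2, x3, x4 ≥ 0.
At the optimum only barley, fish meal, canola meal are positive (DDGS = 0). Binding constraints: calcium, metabolisable energy, lysine.
So barley = 0.6977 kg, fish meal = 0.2386 kg, canola meal = 2.206 kg.
Hence cost = 0.3·0.6977 + 2.09·0.2386 + 0.69·2.206 = R2.2301.

R2.23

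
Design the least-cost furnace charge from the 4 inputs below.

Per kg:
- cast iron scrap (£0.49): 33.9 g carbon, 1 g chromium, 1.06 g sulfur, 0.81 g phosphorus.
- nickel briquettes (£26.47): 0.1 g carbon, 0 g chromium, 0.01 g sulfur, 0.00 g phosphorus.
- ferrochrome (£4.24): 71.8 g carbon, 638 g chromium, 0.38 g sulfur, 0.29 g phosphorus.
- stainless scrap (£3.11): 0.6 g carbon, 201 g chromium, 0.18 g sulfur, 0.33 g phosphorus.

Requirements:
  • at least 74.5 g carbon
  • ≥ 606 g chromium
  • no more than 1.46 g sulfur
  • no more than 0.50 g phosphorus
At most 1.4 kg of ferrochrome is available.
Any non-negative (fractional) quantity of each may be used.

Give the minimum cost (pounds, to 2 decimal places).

£4.12

Set it up as a linear program. Let x1 = kg of cast iron scrap, x2 = kg of nickel briquettes, x3 = kg of ferrochrome, x4 = kg of stainless scrap.
Minimize 0.49x1 + 26.47x2 + 4.24x3 + 3.11x4 s.t.:
  33.9x1 + 0.1x2 + 71.8x3 + 0.6x4 ≥ 74.5   (carbon)
  1x1 + 638x3 + 201x4 ≥ 606   (chromium)
  1.06x1 + 0.01x2 + 0.38x3 + 0.18x4 ≤ 1.46   (sulfur)
  0.81x1 + 0.29x3 + 0.33x4 ≤ 0.5   (phosphorus)
  x3 ≤ 1.4
  x1, x2, x3, x4 ≥ 0.
The optimal basis is {cast iron scrap, ferrochrome}; nickel briquettes, stainless scrap drop out. Binding constraints: carbon and chromium.
Solving gives x1 = 0.1865, x3 = 0.9496.
Objective = 0.49·0.1865 + 4.24·0.9496 = 4.1177.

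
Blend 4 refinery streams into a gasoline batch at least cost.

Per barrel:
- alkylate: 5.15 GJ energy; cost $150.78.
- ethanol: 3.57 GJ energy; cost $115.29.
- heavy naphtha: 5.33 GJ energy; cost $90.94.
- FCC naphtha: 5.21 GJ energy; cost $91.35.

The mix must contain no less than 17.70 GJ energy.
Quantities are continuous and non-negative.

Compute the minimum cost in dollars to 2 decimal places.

Let x1 = barrels of alkylate, x2 = barrels of ethanol, x3 = barrels of heavy naphtha, x4 = barrels of FCC naphtha.
Minimize 150.78x1 + 115.29x2 + 90.94x3 + 91.35x4 subject to:
  5.15x1 + 3.57x2 + 5.33x3 + 5.21x4 ≥ 17.7   (energy)
  x1, x2, x3, x4 ≥ 0.
At the optimum only heavy naphtha is positive (alkylate, ethanol, FCC naphtha = 0). There the energy constraint is tight.
So heavy naphtha = 3.32083 barrels.
Hence cost = 90.94·3.32083 = $301.9963.

$302.00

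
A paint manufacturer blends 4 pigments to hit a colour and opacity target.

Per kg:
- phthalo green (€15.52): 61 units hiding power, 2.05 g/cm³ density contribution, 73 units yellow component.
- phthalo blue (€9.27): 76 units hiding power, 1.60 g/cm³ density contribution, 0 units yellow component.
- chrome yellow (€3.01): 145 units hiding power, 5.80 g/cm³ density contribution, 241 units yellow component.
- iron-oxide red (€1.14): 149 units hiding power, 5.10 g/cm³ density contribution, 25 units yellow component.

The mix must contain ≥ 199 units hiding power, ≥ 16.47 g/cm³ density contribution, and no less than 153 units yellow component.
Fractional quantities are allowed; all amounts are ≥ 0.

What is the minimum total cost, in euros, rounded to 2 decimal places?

Let x1 = kg of phthalo green, x2 = kg of phthalo blue, x3 = kg of chrome yellow, x4 = kg of iron-oxide red.
min 15.52x1 + 9.27x2 + 3.01x3 + 1.14x4 subject to:
  61x1 + 76x2 + 145x3 + 149x4 ≥ 199   (hiding power)
  2.05x1 + 1.6x2 + 5.8x3 + 5.1x4 ≥ 16.47   (density contribution)
  73x1 + 241x3 + 25x4 ≥ 153   (yellow component)
  x1, x2, x3, x4 ≥ 0.
The minimum-cost mix takes nothing from phthalo green, phthalo blue — only chrome yellow, iron-oxide red. There the density contribution and yellow component constraints are tight.
So chrome yellow = 0.34 kg, iron-oxide red = 2.843 kg.
Cost = 3.01·0.34 + 1.14·2.843 = 4.2644.

€4.26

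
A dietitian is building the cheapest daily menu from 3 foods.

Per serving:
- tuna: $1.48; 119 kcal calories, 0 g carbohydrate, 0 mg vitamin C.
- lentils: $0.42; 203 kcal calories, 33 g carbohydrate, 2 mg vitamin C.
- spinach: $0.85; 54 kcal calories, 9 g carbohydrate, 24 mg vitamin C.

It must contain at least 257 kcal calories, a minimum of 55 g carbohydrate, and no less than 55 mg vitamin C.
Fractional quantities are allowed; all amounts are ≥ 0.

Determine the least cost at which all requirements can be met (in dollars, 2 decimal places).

$2.32

Let x1 = servings of tuna, x2 = servings of lentils, x3 = servings of spinach.
Minimize 1.48x1 + 0.42x2 + 0.85x3 s.t.:
  119x1 + 203x2 + 54x3 ≥ 257   (calories)
  33x2 + 9x3 ≥ 55   (carbohydrate)
  2x2 + 24x3 ≥ 55   (vitamin C)
  x1, x2, x3 ≥ 0.
At the optimum only lentils, spinach are positive (tuna = 0). There the carbohydrate and vitamin C constraints are tight.
Solving gives x2 = 1.066, x3 = 2.203.
Cost = 0.42·1.066 + 0.85·2.203 = 2.3203.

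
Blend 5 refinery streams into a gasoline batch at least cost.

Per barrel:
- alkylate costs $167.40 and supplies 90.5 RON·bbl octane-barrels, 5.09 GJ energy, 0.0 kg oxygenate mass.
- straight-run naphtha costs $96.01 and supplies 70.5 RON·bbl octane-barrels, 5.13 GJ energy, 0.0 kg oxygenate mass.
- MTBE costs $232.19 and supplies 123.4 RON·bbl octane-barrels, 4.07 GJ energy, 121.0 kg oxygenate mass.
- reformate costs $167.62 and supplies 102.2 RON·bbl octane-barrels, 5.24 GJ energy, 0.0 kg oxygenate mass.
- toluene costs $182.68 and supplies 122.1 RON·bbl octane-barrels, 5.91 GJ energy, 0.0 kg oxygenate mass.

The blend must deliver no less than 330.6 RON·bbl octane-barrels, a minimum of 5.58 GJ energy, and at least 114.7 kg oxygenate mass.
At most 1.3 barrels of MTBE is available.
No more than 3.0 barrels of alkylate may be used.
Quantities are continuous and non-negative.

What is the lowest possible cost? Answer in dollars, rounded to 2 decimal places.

Let x1 = barrels of alkylate, x2 = barrels of straight-run naphtha, x3 = barrels of MTBE, x4 = barrels of reformate, x5 = barrels of toluene.
Minimize 167.4x1 + 96.01x2 + 232.19x3 + 167.62x4 + 182.68x5 subject to:
  90.5x1 + 70.5x2 + 123.4x3 + 102.2x4 + 122.1x5 ≥ 330.6   (octane-barrels)
  5.09x1 + 5.13x2 + 4.07x3 + 5.24x4 + 5.91x5 ≥ 5.58   (energy)
  121x3 ≥ 114.7   (oxygenate mass)
  x3 ≤ 1.3
  x1 ≤ 3
  x1, x2, x3, x4, x5 ≥ 0.
The optimal basis is {straight-run naphtha, MTBE}; alkylate, reformate, toluene drop out. The octane-barrels and oxygenate mass requirements are met with equality.
Solving gives x2 = 3.0301, x3 = 0.94793.
Objective = 96.01·3.0301 + 232.19·0.94793 = 511.0198.

$511.02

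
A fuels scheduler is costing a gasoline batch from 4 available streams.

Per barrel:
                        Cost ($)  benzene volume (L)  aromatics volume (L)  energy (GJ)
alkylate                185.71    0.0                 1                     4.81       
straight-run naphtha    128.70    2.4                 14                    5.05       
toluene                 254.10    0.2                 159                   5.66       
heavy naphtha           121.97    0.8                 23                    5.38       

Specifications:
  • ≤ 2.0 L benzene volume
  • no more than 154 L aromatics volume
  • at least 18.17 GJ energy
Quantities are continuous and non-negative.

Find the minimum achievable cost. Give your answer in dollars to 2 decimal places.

Set it up as a linear program. Let x1 = barrels of alkylate, x2 = barrels of straight-run naphtha, x3 = barrels of toluene, x4 = barrels of heavy naphtha.
Minimize 185.71x1 + 128.7x2 + 254.1x3 + 121.97x4 s.t.:
  2.4x2 + 0.2x3 + 0.8x4 ≤ 2   (benzene volume)
  1x1 + 14x2 + 159x3 + 23x4 ≤ 154   (aromatics volume)
  4.81x1 + 5.05x2 + 5.66x3 + 5.38x4 ≥ 18.17   (energy)
  x1, x2, x3, x4 ≥ 0.
The minimum-cost mix takes nothing from straight-run naphtha, toluene — only alkylate, heavy naphtha. The benzene volume and energy requirements are met with equality.
That vertex is x1 = 0.9813, x4 = 2.5.
Cost = 185.71·0.9813 + 121.97·2.5 = 487.1622.

$487.16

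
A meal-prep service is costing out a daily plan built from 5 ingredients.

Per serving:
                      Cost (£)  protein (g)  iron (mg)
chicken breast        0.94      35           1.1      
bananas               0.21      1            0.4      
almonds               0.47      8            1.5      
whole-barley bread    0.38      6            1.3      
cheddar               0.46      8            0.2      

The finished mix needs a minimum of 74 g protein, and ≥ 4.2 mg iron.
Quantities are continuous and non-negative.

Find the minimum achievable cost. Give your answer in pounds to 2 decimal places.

Set it up as a linear program. Let x1 = servings of chicken breast, x2 = servings of bananas, x3 = servings of almonds, x4 = servings of whole-barley bread, x5 = servings of cheddar.
Minimise 0.94x1 + 0.21x2 + 0.47x3 + 0.38x4 + 0.46x5 with:
  35x1 + 1x2 + 8x3 + 6x4 + 8x5 ≥ 74   (protein)
  1.1x1 + 0.4x2 + 1.5x3 + 1.3x4 + 0.2x5 ≥ 4.2   (iron)
  x1, x2, x3, x4, x5 ≥ 0.
The optimal basis is {chicken breast, whole-barley bread}; bananas, almonds, cheddar drop out. Binding constraints: protein and iron.
That vertex is x1 = 1.825, x4 = 1.686.
Total cost: 0.94·1.825 + 0.38·1.686 = 2.3562.

£2.36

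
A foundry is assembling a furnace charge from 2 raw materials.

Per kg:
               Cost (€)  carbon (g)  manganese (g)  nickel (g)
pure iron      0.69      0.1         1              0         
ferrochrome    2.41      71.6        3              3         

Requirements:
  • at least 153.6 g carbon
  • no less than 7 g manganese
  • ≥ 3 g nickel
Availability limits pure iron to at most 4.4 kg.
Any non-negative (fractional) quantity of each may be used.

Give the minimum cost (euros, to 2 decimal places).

€5.56

This is a linear program. Let x1 = kg of pure iron, x2 = kg of ferrochrome.
Minimize 0.69x1 + 2.41x2 subject to:
  0.1x1 + 71.6x2 ≥ 153.6   (carbon)
  1x1 + 3x2 ≥ 7   (manganese)
  3x2 ≥ 3   (nickel)
  x1 ≤ 4.4
  x1, x2 ≥ 0.
Both inputs are positive at the optimum. Binding constraints: carbon and manganese.
That vertex is x1 = 0.5666, x2 = 2.144.
Cost = 0.69·0.5666 + 2.41·2.144 = 5.5580.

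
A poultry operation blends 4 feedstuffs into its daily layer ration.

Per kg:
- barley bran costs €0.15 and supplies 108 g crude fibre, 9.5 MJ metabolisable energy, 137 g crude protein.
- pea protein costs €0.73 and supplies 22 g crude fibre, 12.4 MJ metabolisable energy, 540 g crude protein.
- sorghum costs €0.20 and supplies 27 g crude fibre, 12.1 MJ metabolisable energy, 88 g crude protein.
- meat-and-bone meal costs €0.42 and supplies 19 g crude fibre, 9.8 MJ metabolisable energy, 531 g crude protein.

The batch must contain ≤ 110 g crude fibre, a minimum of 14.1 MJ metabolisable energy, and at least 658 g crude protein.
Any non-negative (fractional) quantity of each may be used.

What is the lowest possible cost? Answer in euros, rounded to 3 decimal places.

Set it up as a linear program. Let x1 = kg of barley bran, x2 = kg of pea protein, x3 = kg of sorghum, x4 = kg of meat-and-bone meal.
Minimise 0.15x1 + 0.73x2 + 0.2x3 + 0.42x4 subject to:
  108x1 + 22x2 + 27x3 + 19x4 ≤ 110   (crude fibre)
  9.5x1 + 12.4x2 + 12.1x3 + 9.8x4 ≥ 14.1   (metabolisable energy)
  137x1 + 540x2 + 88x3 + 531x4 ≥ 658   (crude protein)
  x1, x2, x3, x4 ≥ 0.
The cheapest feasible vertex uses only barley bran, meat-and-bone meal; pea protein, sorghum are not used. Binding constraints: metabolisable energy and crude protein.
Optimal quantities: barley bran = 0.2806 kg, meat-and-bone meal = 1.167 kg.
Hence cost = 0.15·0.2806 + 0.42·1.167 = €0.53223.

€0.532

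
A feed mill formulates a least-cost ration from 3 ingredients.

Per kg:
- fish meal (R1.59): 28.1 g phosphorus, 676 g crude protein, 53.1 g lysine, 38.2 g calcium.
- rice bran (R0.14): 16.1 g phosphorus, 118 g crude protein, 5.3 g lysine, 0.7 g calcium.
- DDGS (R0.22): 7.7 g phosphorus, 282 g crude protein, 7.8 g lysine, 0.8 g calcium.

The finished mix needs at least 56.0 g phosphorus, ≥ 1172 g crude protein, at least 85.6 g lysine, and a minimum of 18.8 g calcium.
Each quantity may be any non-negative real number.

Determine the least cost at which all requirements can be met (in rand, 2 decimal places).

R2.31

This is a linear program. Let x1 = kg of fish meal, x2 = kg of rice bran, x3 = kg of DDGS.
Minimise 1.59x1 + 0.14x2 + 0.22x3 subject to:
  28.1x1 + 16.1x2 + 7.7x3 ≥ 56   (phosphorus)
  676x1 + 118x2 + 282x3 ≥ 1172   (crude protein)
  53.1x1 + 5.3x2 + 7.8x3 ≥ 85.6   (lysine)
  38.2x1 + 0.7x2 + 0.8x3 ≥ 18.8   (calcium)
  x1, x2, x3 ≥ 0.
The minimum-cost mix takes nothing from DDGS — only fish meal, rice bran. There the lysine and calcium constraints are tight.
Solving gives x1 = 0.2403, x2 = 13.74.
Objective = 1.59·0.2403 + 0.14·13.74 = 2.3057.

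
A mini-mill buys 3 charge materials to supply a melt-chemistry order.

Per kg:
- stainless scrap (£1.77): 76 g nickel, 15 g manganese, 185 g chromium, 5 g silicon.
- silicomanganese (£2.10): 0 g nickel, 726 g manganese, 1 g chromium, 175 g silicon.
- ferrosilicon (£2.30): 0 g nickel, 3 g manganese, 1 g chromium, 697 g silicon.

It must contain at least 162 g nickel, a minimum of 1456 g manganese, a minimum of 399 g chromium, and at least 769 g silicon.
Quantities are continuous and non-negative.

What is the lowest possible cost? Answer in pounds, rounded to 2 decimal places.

£9.28

Treat it as an LP. Let x1 = kg of stainless scrap, x2 = kg of silicomanganese, x3 = kg of ferrosilicon.
Minimize 1.77x1 + 2.1x2 + 2.3x3 subject to:
  76x1 ≥ 162   (nickel)
  15x1 + 726x2 + 3x3 ≥ 1456   (manganese)
  185x1 + 1x2 + 1x3 ≥ 399   (chromium)
  5x1 + 175x2 + 697x3 ≥ 769   (silicon)
  x1, x2, x3 ≥ 0.
The optimal mix uses every input. There the manganese, chromium, silicon constraints are tight.
Solving gives x1 = 2.143, x2 = 1.959, x3 = 0.5961.
Objective = 1.77·2.143 + 2.1·1.959 + 2.3·0.5961 = 9.2780.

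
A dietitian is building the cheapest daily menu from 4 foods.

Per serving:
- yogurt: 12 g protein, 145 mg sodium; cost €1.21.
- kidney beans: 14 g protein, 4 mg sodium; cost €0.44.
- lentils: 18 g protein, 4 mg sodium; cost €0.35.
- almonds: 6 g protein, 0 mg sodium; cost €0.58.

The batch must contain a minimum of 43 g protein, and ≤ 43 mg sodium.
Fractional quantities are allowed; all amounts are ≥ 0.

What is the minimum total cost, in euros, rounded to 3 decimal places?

Treat it as an LP. Let x1 = servings of yogurt, x2 = servings of kidney beans, x3 = servings of lentils, x4 = servings of almonds.
Minimize 1.21x1 + 0.44x2 + 0.35x3 + 0.58x4 s.t.:
  12x1 + 14x2 + 18x3 + 6x4 ≥ 43   (protein)
  145x1 + 4x2 + 4x3 ≤ 43   (sodium)
  x1, x2, x3, x4 ≥ 0.
The cheapest feasible vertex uses only lentils; yogurt, kidney beans, almonds are not used. There the protein constraint is tight.
So lentils = 2.389 servings.
Cost = 0.35·2.389 = 0.83615.

€0.836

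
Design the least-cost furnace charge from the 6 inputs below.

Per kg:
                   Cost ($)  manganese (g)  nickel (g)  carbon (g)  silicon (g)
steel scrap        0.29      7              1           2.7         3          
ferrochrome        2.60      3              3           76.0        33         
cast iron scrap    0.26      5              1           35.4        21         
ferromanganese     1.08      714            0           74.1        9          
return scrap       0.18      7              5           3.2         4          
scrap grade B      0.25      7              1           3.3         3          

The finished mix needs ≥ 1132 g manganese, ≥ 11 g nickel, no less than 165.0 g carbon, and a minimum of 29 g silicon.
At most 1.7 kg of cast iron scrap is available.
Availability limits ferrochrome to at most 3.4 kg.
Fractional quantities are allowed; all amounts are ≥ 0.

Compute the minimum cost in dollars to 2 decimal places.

$2.35

Treat it as an LP. Let x1 = kg of steel scrap, x2 = kg of ferrochrome, x3 = kg of cast iron scrap, x4 = kg of ferromanganese, x5 = kg of return scrap, x6 = kg of scrap grade B.
Minimise 0.29x1 + 2.6x2 + 0.26x3 + 1.08x4 + 0.18x5 + 0.25x6 with:
  7x1 + 3x2 + 5x3 + 714x4 + 7x5 + 7x6 ≥ 1132   (manganese)
  1x1 + 3x2 + 1x3 + 5x5 + 1x6 ≥ 11   (nickel)
  2.7x1 + 76x2 + 35.4x3 + 74.1x4 + 3.2x5 + 3.3x6 ≥ 165   (carbon)
  3x1 + 33x2 + 21x3 + 9x4 + 4x5 + 3x6 ≥ 29   (silicon)
  x3 ≤ 1.7
  x2 ≤ 3.4
  x1, x2, x3, x4, x5, x6 ≥ 0.
The cheapest feasible vertex uses only cast iron scrap, ferromanganese, return scrap; steel scrap, ferrochrome, scrap grade B are not used. Binding constraints: manganese, nickel, carbon.
So cast iron scrap = 1.224 kg, ferromanganese = 1.558 kg, return scrap = 1.955 kg.
Objective = 0.26·1.224 + 1.08·1.558 + 0.18·1.955 = 2.3528.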